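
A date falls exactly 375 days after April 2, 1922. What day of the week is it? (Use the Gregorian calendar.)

First find the weekday of Apr 2, 1922. Doomsday rule: the anchor day for the 1900s is Wednesday. For year 22: 22÷12 = 1 r 10, and 10÷4 = 2, so 1+10+2 = 13.
Wednesday + 13 ≡ Tuesday — that's 1922's doomsday.
In April the doomsday date is Apr 4.
Apr 2 is 2 days before Apr 4; 2 mod 7 = 2, so Tuesday − 2 = Sunday.
375 mod 7 = 4, so 375 days after a Sunday is Sunday + 4 = Thursday.

Thursday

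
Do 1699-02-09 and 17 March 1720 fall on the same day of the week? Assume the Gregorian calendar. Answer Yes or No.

From Feb 9, 1699 to Mar 17, 1720 is 7706 days.
7706 mod 7 = 6, so they are different weekdays.
(Feb 9, 1699 is a Monday; Mar 17, 1720 is a Sunday.)

No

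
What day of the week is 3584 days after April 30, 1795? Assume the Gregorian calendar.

Apr 30, 1795 is a Thursday.
3584 mod 7 = 0, so 3584 days after a Thursday is Thursday + 0 = Thursday.

Thursday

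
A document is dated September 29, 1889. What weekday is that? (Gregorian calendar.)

Sunday

Doomsday rule: the anchor day for the 1800s is Friday. For year 89: 89÷12 = 7 r 5, and 5÷4 = 1, so 7+5+1 = 13.
Friday + 13 ≡ Thursday — that's 1889's doomsday.
In September the doomsday date is Sep 5.
Sep 29 is 24 days after Sep 5; 24 mod 7 = 3, so Thursday + 3 = Sunday.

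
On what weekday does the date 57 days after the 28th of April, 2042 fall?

Tuesday

First find the weekday of Apr 28, 2042. Doomsday rule: the anchor day for the 2000s is Tuesday. For year 42: 42÷12 = 3 r 6, and 6÷4 = 1, so 3+6+1 = 10.
Tuesday + 10 ≡ Friday — that's 2042's doomsday.
In April the doomsday date is Apr 4.
Apr 28 is 24 days after Apr 4; 24 mod 7 = 3, so Friday + 3 = Monday.
57 mod 7 = 1, so 57 days after a Monday is Monday + 1 = Tuesday.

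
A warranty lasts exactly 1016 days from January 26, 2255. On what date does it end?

+365 (one year) → Jan 26, 2256 (651 left).
+366 (one year; includes Feb 29, 2256) → Jan 26, 2257 (285 left).
Jan has 31 days: +6 → Feb 1, 2257 (279 left).
Feb has 28 days: +28 → Mar 1, 2257 (251 left).
Mar has 31 days: +31 → Apr 1, 2257 (220 left).
Apr has 30 days: +30 → May 1, 2257 (190 left).
May has 31 days: +31 → Jun 1, 2257 (159 left).
Jun has 30 days: +30 → Jul 1, 2257 (129 left).
Jul has 31 days: +31 → Aug 1, 2257 (98 left).
Aug has 31 days: +31 → Sep 1, 2257 (67 left).
Sep has 30 days: +30 → Oct 1, 2257 (37 left).
Oct has 31 days: +31 → Nov 1, 2257 (6 left).
+6 → Nov 7, 2257.

November 7, 2257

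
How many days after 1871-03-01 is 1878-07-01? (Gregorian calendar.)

Mar 1, 1871 → Mar 1, 1872: 366 days (Feb 29, 1872 is in that span).
Mar 1, 1872 → Mar 1, 1873: 365 days.
Mar 1, 1873 → Mar 1, 1874: 365 days.
Mar 1, 1874 → Mar 1, 1875: 365 days.
Mar 1, 1875 → Mar 1, 1876: 366 days (Feb 29, 1876 is in that span).
Mar 1, 1876 → Mar 1, 1877: 365 days.
Mar 1, 1877 → Mar 1, 1878: 365 days.
Mar 1, 1878 → Apr 1, 1878: 31 days (March has 31).
Apr 1, 1878 → May 1, 1878: 30 days (April has 30).
May 1, 1878 → Jun 1, 1878: 31 days (May has 31).
Jun 1, 1878 → Jul 1, 1878: 30 days.
Total: 2679 days.

2679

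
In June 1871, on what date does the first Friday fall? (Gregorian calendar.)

June 1, 1871 is a Thursday.
The first Friday is therefore June 2 (1 days later).

June 2, 1871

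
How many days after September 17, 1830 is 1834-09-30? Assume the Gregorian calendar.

Sep 17, 1830 → Sep 17, 1831: 365 days.
Sep 17, 1831 → Sep 17, 1832: 366 days (Feb 29, 1832 is in that span).
Sep 17, 1832 → Sep 17, 1833: 365 days.
Sep 17, 1833 → Oct 17, 1833: 30 days (September has 30).
Oct 17, 1833 → Nov 17, 1833: 31 days (October has 31).
Nov 17, 1833 → Dec 17, 1833: 30 days (November has 30).
Dec 17, 1833 → Jan 17, 1834: 31 days (December has 31).
Jan 17, 1834 → Feb 17, 1834: 31 days (January has 31).
Feb 17, 1834 → Mar 17, 1834: 28 days (February has 28).
Mar 17, 1834 → Apr 17, 1834: 31 days (March has 31).
Apr 17, 1834 → May 17, 1834: 30 days (April has 30).
May 17, 1834 → Jun 17, 1834: 31 days (May has 31).
Jun 17, 1834 → Jul 17, 1834: 30 days (June has 30).
Jul 17, 1834 → Aug 17, 1834: 31 days (July has 31).
Aug 17, 1834 → Sep 17, 1834: 31 days (August has 31).
Sep 17, 1834 → Sep 30, 1834: 13 days.
Total: 1474 days.

1474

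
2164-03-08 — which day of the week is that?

Thursday

Doomsday rule: the anchor day for the 2100s is Sunday. For year 64: 64÷12 = 5 r 4, and 4÷4 = 1, so 5+4+1 = 10.
Sunday + 10 ≡ Wednesday — that's 2164's doomsday.
In March the doomsday date is Mar 14.
Mar 8 is 6 days before Mar 14; 6 mod 7 = 6, so Wednesday − 6 = Thursday.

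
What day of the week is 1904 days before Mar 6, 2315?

First find the weekday of Mar 6, 2315. Doomsday rule: the anchor day for the 2300s is Wednesday. For year 15: 15÷12 = 1 r 3, and 3÷4 = 0, so 1+3+0 = 4.
Wednesday + 4 ≡ Sunday — that's 2315's doomsday.
In March the doomsday date is Mar 14.
Mar 6 is 8 days before Mar 14; 8 mod 7 = 1, so Sunday − 1 = Saturday.
1904 mod 7 = 0, so 1904 days before a Saturday is Saturday − 0 = Saturday.

Saturday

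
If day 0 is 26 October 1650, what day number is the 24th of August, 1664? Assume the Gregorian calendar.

Oct 26, 1650 → Oct 26, 1651: 365 days.
Oct 26, 1651 → Oct 26, 1652: 366 days (Feb 29, 1652 is in that span).
Oct 26, 1652 → Oct 26, 1653: 365 days.
Oct 26, 1653 → Oct 26, 1654: 365 days.
Oct 26, 1654 → Oct 26, 1655: 365 days.
Oct 26, 1655 → Oct 26, 1656: 366 days (Feb 29, 1656 is in that span).
Oct 26, 1656 → Oct 26, 1657: 365 days.
Oct 26, 1657 → Oct 26, 1658: 365 days.
Oct 26, 1658 → Oct 26, 1659: 365 days.
Oct 26, 1659 → Oct 26, 1660: 366 days (Feb 29, 1660 is in that span).
Oct 26, 1660 → Oct 26, 1661: 365 days.
Oct 26, 1661 → Oct 26, 1662: 365 days.
Oct 26, 1662 → Oct 26, 1663: 365 days.
Oct 26, 1663 → Nov 26, 1663: 31 days (October has 31).
Nov 26, 1663 → Dec 26, 1663: 30 days (November has 30).
Dec 26, 1663 → Jan 26, 1664: 31 days (December has 31).
Jan 26, 1664 → Feb 26, 1664: 31 days (January has 31).
Feb 26, 1664 → Mar 26, 1664: 29 days (February has 29).
Mar 26, 1664 → Apr 26, 1664: 31 days (March has 31).
Apr 26, 1664 → May 26, 1664: 30 days (April has 30).
May 26, 1664 → Jun 26, 1664: 31 days (May has 31).
Jun 26, 1664 → Jul 26, 1664: 30 days (June has 30).
Jul 26, 1664 → Aug 24, 1664: 29 days.
Total: 5051 days.

5051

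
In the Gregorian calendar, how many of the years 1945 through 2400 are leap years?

111

Multiples of 4 in [1945,2400]: 114.
Of those, multiples of 100: 5 (not leap unless ÷400).
Multiples of 400: 2.
Leap years = 114 − 5 + 2 = 111.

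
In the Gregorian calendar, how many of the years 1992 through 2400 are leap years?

Multiples of 4 in [1992,2400]: 103.
Of those, multiples of 100: 5 (not leap unless ÷400).
Multiples of 400: 2.
Leap years = 103 − 5 + 2 = 100.

100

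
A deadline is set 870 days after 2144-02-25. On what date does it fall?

July 14, 2146

+366 (one year; includes Feb 29, 2144) → Feb 25, 2145 (504 left).
+365 (one year) → Feb 25, 2146 (139 left).
Feb has 28 days: +4 → Mar 1, 2146 (135 left).
Mar has 31 days: +31 → Apr 1, 2146 (104 left).
Apr has 30 days: +30 → May 1, 2146 (74 left).
May has 31 days: +31 → Jun 1, 2146 (43 left).
Jun has 30 days: +30 → Jul 1, 2146 (13 left).
+13 → Jul 14, 2146.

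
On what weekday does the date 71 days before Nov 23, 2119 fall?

First find the weekday of Nov 23, 2119. Doomsday rule: the anchor day for the 2100s is Sunday. For year 19: 19÷12 = 1 r 7, and 7÷4 = 1, so 1+7+1 = 9.
Sunday + 9 ≡ Tuesday — that's 2119's doomsday.
In November the doomsday date is Nov 7.
Nov 23 is 16 days after Nov 7; 16 mod 7 = 2, so Tuesday + 2 = Thursday.
71 mod 7 = 1, so 71 days before a Thursday is Thursday − 1 = Wednesday.

Wednesday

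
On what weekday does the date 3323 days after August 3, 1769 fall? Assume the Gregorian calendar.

Tuesday

Aug 3, 1769 is a Thursday.
3323 mod 7 = 5, so 3323 days after a Thursday is Thursday + 5 = Tuesday.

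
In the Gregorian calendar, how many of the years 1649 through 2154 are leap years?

122

Multiples of 4 in [1649,2154]: 126.
Of those, multiples of 100: 5 (not leap unless ÷400).
Multiples of 400: 1.
Leap years = 126 − 5 + 1 = 122.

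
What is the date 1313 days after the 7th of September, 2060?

April 12, 2064

+365 (one year) → Sep 7, 2061 (948 left).
+365 (one year) → Sep 7, 2062 (583 left).
+365 (one year) → Sep 7, 2063 (218 left).
Sep has 30 days: +24 → Oct 1, 2063 (194 left).
Oct has 31 days: +31 → Nov 1, 2063 (163 left).
Nov has 30 days: +30 → Dec 1, 2063 (133 left).
Dec has 31 days: +31 → Jan 1, 2064 (102 left).
Jan has 31 days: +31 → Feb 1, 2064 (71 left).
Feb has 29 days: +29 → Mar 1, 2064 (42 left).
Mar has 31 days: +31 → Apr 1, 2064 (11 left).
+11 → Apr 12, 2064.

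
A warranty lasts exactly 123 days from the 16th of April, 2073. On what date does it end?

Apr has 30 days: +15 → May 1, 2073 (108 left).
May has 31 days: +31 → Jun 1, 2073 (77 left).
Jun has 30 days: +30 → Jul 1, 2073 (47 left).
Jul has 31 days: +31 → Aug 1, 2073 (16 left).
+16 → Aug 17, 2073.

August 17, 2073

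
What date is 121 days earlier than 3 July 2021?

−3 → Jun 30, 2021 (end of Jun, 30 days; 118 left).
−30 → May 31, 2021 (end of May, 31 days; 88 left).
−31 → Apr 30, 2021 (end of Apr, 30 days; 57 left).
−30 → Mar 31, 2021 (end of Mar, 31 days; 27 left).
−27 → Mar 4, 2021.

March 4, 2021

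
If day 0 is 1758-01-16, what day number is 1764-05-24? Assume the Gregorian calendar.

Jan 16, 1758 → Jan 16, 1759: 365 days.
Jan 16, 1759 → Jan 16, 1760: 365 days.
Jan 16, 1760 → Jan 16, 1761: 366 days (Feb 29, 1760 is in that span).
Jan 16, 1761 → Jan 16, 1762: 365 days.
Jan 16, 1762 → Jan 16, 1763: 365 days.
Jan 16, 1763 → Jan 16, 1764: 365 days.
Jan 16, 1764 → Feb 16, 1764: 31 days (January has 31).
Feb 16, 1764 → Mar 16, 1764: 29 days (February has 29).
Mar 16, 1764 → Apr 16, 1764: 31 days (March has 31).
Apr 16, 1764 → May 16, 1764: 30 days (April has 30).
May 16, 1764 → May 24, 1764: 8 days.
Total: 2320 days.

2320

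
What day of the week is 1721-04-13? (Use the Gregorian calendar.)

Sunday

Doomsday rule: the anchor day for the 1700s is Sunday. For year 21: 21÷12 = 1 r 9, and 9÷4 = 2, so 1+9+2 = 12.
Sunday + 12 ≡ Friday — that's 1721's doomsday.
In April the doomsday date is Apr 4.
Apr 13 is 9 days after Apr 4; 9 mod 7 = 2, so Friday + 2 = Sunday.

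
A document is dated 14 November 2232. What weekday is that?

Wednesday

Doomsday rule: the anchor day for the 2200s is Friday. For year 32: 32÷12 = 2 r 8, and 8÷4 = 2, so 2+8+2 = 12.
Friday + 12 ≡ Wednesday — that's 2232's doomsday.
In November the doomsday date is Nov 7.
Nov 14 is 7 days after Nov 7; 7 mod 7 = 0, so Wednesday + 0 = Wednesday.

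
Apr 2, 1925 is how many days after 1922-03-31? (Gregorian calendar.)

Mar 31, 1922 → Mar 31, 1923: 365 days.
Mar 31, 1923 → Mar 31, 1924: 366 days (Feb 29, 1924 is in that span).
Mar 31, 1924 → Apr 30, 1924: 30 days (March has 31).
Apr 30, 1924 → May 30, 1924: 30 days (April has 30).
May 30, 1924 → Jun 30, 1924: 31 days (May has 31).
Jun 30, 1924 → Jul 30, 1924: 30 days (June has 30).
Jul 30, 1924 → Aug 30, 1924: 31 days (July has 31).
Aug 30, 1924 → Sep 30, 1924: 31 days (August has 31).
Sep 30, 1924 → Oct 30, 1924: 30 days (September has 30).
Oct 30, 1924 → Nov 30, 1924: 31 days (October has 31).
Nov 30, 1924 → Dec 30, 1924: 30 days (November has 30).
Dec 30, 1924 → Jan 30, 1925: 31 days (December has 31).
Jan 30, 1925 → Feb 28, 1925: 29 days (January has 31).
Feb 28, 1925 → Mar 28, 1925: 28 days (February has 28).
Mar 28, 1925 → Apr 2, 1925: 5 days.
Total: 1098 days.

1098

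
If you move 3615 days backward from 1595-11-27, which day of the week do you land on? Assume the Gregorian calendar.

Nov 27, 1595 is a Monday.
3615 mod 7 = 3, so 3615 days before a Monday is Monday − 3 = Friday.

Friday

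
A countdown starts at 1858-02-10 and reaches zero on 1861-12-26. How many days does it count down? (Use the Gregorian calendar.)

1415

Feb 10, 1858 → Feb 10, 1859: 365 days.
Feb 10, 1859 → Feb 10, 1860: 365 days.
Feb 10, 1860 → Feb 10, 1861: 366 days (Feb 29, 1860 is in that span).
Feb 10, 1861 → Mar 10, 1861: 28 days (February has 28).
Mar 10, 1861 → Apr 10, 1861: 31 days (March has 31).
Apr 10, 1861 → May 10, 1861: 30 days (April has 30).
May 10, 1861 → Jun 10, 1861: 31 days (May has 31).
Jun 10, 1861 → Jul 10, 1861: 30 days (June has 30).
Jul 10, 1861 → Aug 10, 1861: 31 days (July has 31).
Aug 10, 1861 → Sep 10, 1861: 31 days (August has 31).
Sep 10, 1861 → Oct 10, 1861: 30 days (September has 30).
Oct 10, 1861 → Nov 10, 1861: 31 days (October has 31).
Nov 10, 1861 → Dec 10, 1861: 30 days (November has 30).
Dec 10, 1861 → Dec 26, 1861: 16 days.
Total: 1415 days.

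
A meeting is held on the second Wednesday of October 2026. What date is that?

October 1, 2026 is a Thursday.
The first Wednesday is therefore October 7 (6 days later).
The second Wednesday is 7 + 1×7 = October 14.

October 14, 2026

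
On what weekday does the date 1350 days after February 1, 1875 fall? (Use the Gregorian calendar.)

Feb 1, 1875 is a Monday.
1350 mod 7 = 6, so 1350 days after a Monday is Monday + 6 = Sunday.

Sunday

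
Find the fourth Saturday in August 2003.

August 23, 2003

August 1, 2003 is a Friday.
The first Saturday is therefore August 2 (1 days later).
The fourth Saturday is 2 + 3×7 = August 23.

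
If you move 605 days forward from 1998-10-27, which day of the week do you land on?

Friday

Oct 27, 1998 is a Tuesday.
605 mod 7 = 3, so 605 days after a Tuesday is Tuesday + 3 = Friday.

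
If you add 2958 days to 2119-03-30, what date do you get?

May 5, 2127

+366 (one year; includes Feb 29, 2120) → Mar 30, 2120 (2592 left).
+365 (one year) → Mar 30, 2121 (2227 left).
+365 (one year) → Mar 30, 2122 (1862 left).
+365 (one year) → Mar 30, 2123 (1497 left).
+366 (one year; includes Feb 29, 2124) → Mar 30, 2124 (1131 left).
+365 (one year) → Mar 30, 2125 (766 left).
+365 (one year) → Mar 30, 2126 (401 left).
+365 (one year) → Mar 30, 2127 (36 left).
Mar has 31 days: +2 → Apr 1, 2127 (34 left).
Apr has 30 days: +30 → May 1, 2127 (4 left).
+4 → May 5, 2127.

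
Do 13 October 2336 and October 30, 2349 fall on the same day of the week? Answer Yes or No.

From Oct 13, 2336 to Oct 30, 2349 is 4765 days.
4765 mod 7 = 5, so they are different weekdays.
(Oct 13, 2336 is a Tuesday; Oct 30, 2349 is a Sunday.)

No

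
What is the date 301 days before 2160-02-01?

−1 → Jan 31, 2160 (end of Jan, 31 days; 300 left).
−31 → Dec 31, 2159 (end of Dec, 31 days; 269 left).
−31 → Nov 30, 2159 (end of Nov, 30 days; 238 left).
−30 → Oct 31, 2159 (end of Oct, 31 days; 208 left).
−31 → Sep 30, 2159 (end of Sep, 30 days; 177 left).
−30 → Aug 31, 2159 (end of Aug, 31 days; 147 left).
−31 → Jul 31, 2159 (end of Jul, 31 days; 116 left).
−31 → Jun 30, 2159 (end of Jun, 30 days; 85 left).
−30 → May 31, 2159 (end of May, 31 days; 55 left).
−31 → Apr 30, 2159 (end of Apr, 30 days; 24 left).
−24 → Apr 6, 2159.

April 6, 2159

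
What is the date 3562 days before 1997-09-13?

−365 (one year) → Sep 13, 1996 (3197 left).
−366 (one year; includes Feb 29, 1996) → Sep 13, 1995 (2831 left).
−365 (one year) → Sep 13, 1994 (2466 left).
−365 (one year) → Sep 13, 1993 (2101 left).
−365 (one year) → Sep 13, 1992 (1736 left).
−366 (one year; includes Feb 29, 1992) → Sep 13, 1991 (1370 left).
−365 (one year) → Sep 13, 1990 (1005 left).
−365 (one year) → Sep 13, 1989 (640 left).
−365 (one year) → Sep 13, 1988 (275 left).
−13 → Aug 31, 1988 (end of Aug, 31 days; 262 left).
−31 → Jul 31, 1988 (end of Jul, 31 days; 231 left).
−31 → Jun 30, 1988 (end of Jun, 30 days; 200 left).
−30 → May 31, 1988 (end of May, 31 days; 170 left).
−31 → Apr 30, 1988 (end of Apr, 30 days; 139 left).
−30 → Mar 31, 1988 (end of Mar, 31 days; 109 left).
−31 → Feb 29, 1988 (end of Feb, 29 days; 78 left).
−29 → Jan 31, 1988 (end of Jan, 31 days; 49 left).
−31 → Dec 31, 1987 (end of Dec, 31 days; 18 left).
−18 → Dec 13, 1987.

December 13, 1987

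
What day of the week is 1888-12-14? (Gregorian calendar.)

Friday

Doomsday rule: the anchor day for the 1800s is Friday. For year 88: 88÷12 = 7 r 4, and 4÷4 = 1, so 7+4+1 = 12.
Friday + 12 ≡ Wednesday — that's 1888's doomsday.
In December the doomsday date is Dec 12.
Dec 14 is 2 days after Dec 12; 2 mod 7 = 2, so Wednesday + 2 = Friday.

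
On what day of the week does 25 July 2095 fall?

Doomsday rule: the anchor day for the 2000s is Tuesday. For year 95: 95÷12 = 7 r 11, and 11÷4 = 2, so 7+11+2 = 20.
Tuesday + 20 ≡ Monday — that's 2095's doomsday.
In July the doomsday date is Jul 11.
Jul 25 is 14 days after Jul 11; 14 mod 7 = 0, so Monday + 0 = Monday.

Monday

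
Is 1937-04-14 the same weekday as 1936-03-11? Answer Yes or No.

From Mar 11, 1936 to Apr 14, 1937 is 399 days.
399 mod 7 = 0, so they are the same weekday.
(Mar 11, 1936 is a Wednesday; Apr 14, 1937 is a Wednesday.)

Yes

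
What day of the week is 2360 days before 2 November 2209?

Nov 2, 2209 is a Thursday.
2360 mod 7 = 1, so 2360 days before a Thursday is Thursday − 1 = Wednesday.

Wednesday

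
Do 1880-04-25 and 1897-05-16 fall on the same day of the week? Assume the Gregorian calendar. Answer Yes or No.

Yes

From Apr 25, 1880 to May 16, 1897 is 6230 days.
6230 mod 7 = 0, so they are the same weekday.
(Apr 25, 1880 is a Sunday; May 16, 1897 is a Sunday.)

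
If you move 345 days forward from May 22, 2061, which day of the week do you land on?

Tuesday

First find the weekday of May 22, 2061. Doomsday rule: the anchor day for the 2000s is Tuesday. For year 61: 61÷12 = 5 r 1, and 1÷4 = 0, so 5+1+0 = 6.
Tuesday + 6 ≡ Monday — that's 2061's doomsday.
In May the doomsday date is May 9.
May 22 is 13 days after May 9; 13 mod 7 = 6, so Monday + 6 = Sunday.
345 mod 7 = 2, so 345 days after a Sunday is Sunday + 2 = Tuesday.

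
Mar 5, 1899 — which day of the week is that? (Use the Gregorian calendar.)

January 1, 1899 is a Sunday.
Jan 1, 1899 → Feb 1, 1899: 31 days (January has 31).
Feb 1, 1899 → Mar 1, 1899: 28 days (February has 28).
Mar 1, 1899 → Mar 5, 1899: 4 days.
Total: 63 days.
63 mod 7 = 0, so Sunday + 0 = Sunday.

Sunday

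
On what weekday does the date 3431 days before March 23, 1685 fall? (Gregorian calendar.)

Mar 23, 1685 is a Friday.
3431 mod 7 = 1, so 3431 days before a Friday is Friday − 1 = Thursday.

Thursday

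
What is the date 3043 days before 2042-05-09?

−365 (one year) → May 9, 2041 (2678 left).
−365 (one year) → May 9, 2040 (2313 left).
−366 (one year; includes Feb 29, 2040) → May 9, 2039 (1947 left).
−365 (one year) → May 9, 2038 (1582 left).
−365 (one year) → May 9, 2037 (1217 left).
−365 (one year) → May 9, 2036 (852 left).
−366 (one year; includes Feb 29, 2036) → May 9, 2035 (486 left).
−365 (one year) → May 9, 2034 (121 left).
−9 → Apr 30, 2034 (end of Apr, 30 days; 112 left).
−30 → Mar 31, 2034 (end of Mar, 31 days; 82 left).
−31 → Feb 28, 2034 (end of Feb, 28 days; 51 left).
−28 → Jan 31, 2034 (end of Jan, 31 days; 23 left).
−23 → Jan 8, 2034.

January 8, 2034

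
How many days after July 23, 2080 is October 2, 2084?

Jul 23, 2080 → Jul 23, 2081: 365 days.
Jul 23, 2081 → Jul 23, 2082: 365 days.
Jul 23, 2082 → Jul 23, 2083: 365 days.
Jul 23, 2083 → Jul 23, 2084: 366 days (Feb 29, 2084 is in that span).
Jul 23, 2084 → Aug 23, 2084: 31 days (July has 31).
Aug 23, 2084 → Sep 23, 2084: 31 days (August has 31).
Sep 23, 2084 → Oct 2, 2084: 9 days.
Total: 1532 days.

1532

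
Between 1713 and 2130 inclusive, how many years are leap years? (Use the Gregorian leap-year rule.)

101

Multiples of 4 in [1713,2130]: 104.
Of those, multiples of 100: 4 (not leap unless ÷400).
Multiples of 400: 1.
Leap years = 104 − 4 + 1 = 101.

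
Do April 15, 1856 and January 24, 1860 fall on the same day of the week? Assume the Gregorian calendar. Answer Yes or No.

Yes

From Apr 15, 1856 to Jan 24, 1860 is 1379 days.
1379 mod 7 = 0, so they are the same weekday.
(Apr 15, 1856 is a Tuesday; Jan 24, 1860 is a Tuesday.)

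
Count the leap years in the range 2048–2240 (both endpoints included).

Multiples of 4 in [2048,2240]: 49.
Of those, multiples of 100: 2 (not leap unless ÷400).
Multiples of 400: 0.
Leap years = 49 − 2 + 0 = 47.

47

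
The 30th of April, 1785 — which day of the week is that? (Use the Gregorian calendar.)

Saturday

Doomsday rule: the anchor day for the 1700s is Sunday. For year 85: 85÷12 = 7 r 1, and 1÷4 = 0, so 7+1+0 = 8.
Sunday + 8 ≡ Monday — that's 1785's doomsday.
In April the doomsday date is Apr 4.
Apr 30 is 26 days after Apr 4; 26 mod 7 = 5, so Monday + 5 = Saturday.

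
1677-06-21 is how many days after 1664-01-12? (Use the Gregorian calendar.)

4909

Jan 12, 1664 → Jan 12, 1665: 366 days (Feb 29, 1664 is in that span).
Jan 12, 1665 → Jan 12, 1666: 365 days.
Jan 12, 1666 → Jan 12, 1667: 365 days.
Jan 12, 1667 → Jan 12, 1668: 365 days.
Jan 12, 1668 → Jan 12, 1669: 366 days (Feb 29, 1668 is in that span).
Jan 12, 1669 → Jan 12, 1670: 365 days.
Jan 12, 1670 → Jan 12, 1671: 365 days.
Jan 12, 1671 → Jan 12, 1672: 365 days.
Jan 12, 1672 → Jan 12, 1673: 366 days (Feb 29, 1672 is in that span).
Jan 12, 1673 → Jan 12, 1674: 365 days.
Jan 12, 1674 → Jan 12, 1675: 365 days.
Jan 12, 1675 → Jan 12, 1676: 365 days.
Jan 12, 1676 → Jan 12, 1677: 366 days (Feb 29, 1676 is in that span).
Jan 12, 1677 → Feb 12, 1677: 31 days (January has 31).
Feb 12, 1677 → Mar 12, 1677: 28 days (February has 28).
Mar 12, 1677 → Apr 12, 1677: 31 days (March has 31).
Apr 12, 1677 → May 12, 1677: 30 days (April has 30).
May 12, 1677 → Jun 12, 1677: 31 days (May has 31).
Jun 12, 1677 → Jun 21, 1677: 9 days.
Total: 4909 days.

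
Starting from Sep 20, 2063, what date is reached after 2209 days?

+366 (one year; includes Feb 29, 2064) → Sep 20, 2064 (1843 left).
+365 (one year) → Sep 20, 2065 (1478 left).
+365 (one year) → Sep 20, 2066 (1113 left).
+365 (one year) → Sep 20, 2067 (748 left).
+366 (one year; includes Feb 29, 2068) → Sep 20, 2068 (382 left).
Sep has 30 days: +11 → Oct 1, 2068 (371 left).
Oct has 31 days: +31 → Nov 1, 2068 (340 left).
Nov has 30 days: +30 → Dec 1, 2068 (310 left).
Dec has 31 days: +31 → Jan 1, 2069 (279 left).
Jan has 31 days: +31 → Feb 1, 2069 (248 left).
Feb has 28 days: +28 → Mar 1, 2069 (220 left).
Mar has 31 days: +31 → Apr 1, 2069 (189 left).
Apr has 30 days: +30 → May 1, 2069 (159 left).
May has 31 days: +31 → Jun 1, 2069 (128 left).
Jun has 30 days: +30 → Jul 1, 2069 (98 left).
Jul has 31 days: +31 → Aug 1, 2069 (67 left).
Aug has 31 days: +31 → Sep 1, 2069 (36 left).
Sep has 30 days: +30 → Oct 1, 2069 (6 left).
+6 → Oct 7, 2069.

October 7, 2069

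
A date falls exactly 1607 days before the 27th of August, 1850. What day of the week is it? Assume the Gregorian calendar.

First find the weekday of Aug 27, 1850. Doomsday rule: the anchor day for the 1800s is Friday. For year 50: 50÷12 = 4 r 2, and 2÷4 = 0, so 4+2+0 = 6.
Friday + 6 ≡ Thursday — that's 1850's doomsday.
In August the doomsday date is Aug 8.
Aug 27 is 19 days after Aug 8; 19 mod 7 = 5, so Thursday + 5 = Tuesday.
1607 mod 7 = 4, so 1607 days before a Tuesday is Tuesday − 4 = Friday.

Friday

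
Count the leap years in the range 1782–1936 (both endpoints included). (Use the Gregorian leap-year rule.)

37

Multiples of 4 in [1782,1936]: 39.
Of those, multiples of 100: 2 (not leap unless ÷400).
Multiples of 400: 0.
Leap years = 39 − 2 + 0 = 37.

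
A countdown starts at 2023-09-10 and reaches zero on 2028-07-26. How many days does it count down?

Sep 10, 2023 → Sep 10, 2024: 366 days (Feb 29, 2024 is in that span).
Sep 10, 2024 → Sep 10, 2025: 365 days.
Sep 10, 2025 → Sep 10, 2026: 365 days.
Sep 10, 2026 → Sep 10, 2027: 365 days.
Sep 10, 2027 → Oct 10, 2027: 30 days (September has 30).
Oct 10, 2027 → Nov 10, 2027: 31 days (October has 31).
Nov 10, 2027 → Dec 10, 2027: 30 days (November has 30).
Dec 10, 2027 → Jan 10, 2028: 31 days (December has 31).
Jan 10, 2028 → Feb 10, 2028: 31 days (January has 31).
Feb 10, 2028 → Mar 10, 2028: 29 days (February has 29).
Mar 10, 2028 → Apr 10, 2028: 31 days (March has 31).
Apr 10, 2028 → May 10, 2028: 30 days (April has 30).
May 10, 2028 → Jun 10, 2028: 31 days (May has 31).
Jun 10, 2028 → Jul 10, 2028: 30 days (June has 30).
Jul 10, 2028 → Jul 26, 2028: 16 days.
Total: 1781 days.

1781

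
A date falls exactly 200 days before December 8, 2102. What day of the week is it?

Monday

First find the weekday of Dec 8, 2102. Doomsday rule: the anchor day for the 2100s is Sunday. For year 02: 2÷12 = 0 r 2, and 2÷4 = 0, so 0+2+0 = 2.
Sunday + 2 ≡ Tuesday — that's 2102's doomsday.
In December the doomsday date is Dec 12.
Dec 8 is 4 days before Dec 12; 4 mod 7 = 4, so Tuesday − 4 = Friday.
200 mod 7 = 4, so 200 days before a Friday is Friday − 4 = Monday.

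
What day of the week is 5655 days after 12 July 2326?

Jul 12, 2326 is a Monday.
5655 mod 7 = 6, so 5655 days after a Monday is Monday + 6 = Sunday.

Sunday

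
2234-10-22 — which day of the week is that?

Doomsday rule: the anchor day for the 2200s is Friday. For year 34: 34÷12 = 2 r 10, and 10÷4 = 2, so 2+10+2 = 14.
Friday + 14 ≡ Friday — that's 2234's doomsday.
In October the doomsday date is Oct 10.
Oct 22 is 12 days after Oct 10; 12 mod 7 = 5, so Friday + 5 = Wednesday.

Wednesday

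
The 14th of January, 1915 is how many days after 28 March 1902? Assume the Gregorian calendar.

Mar 28, 1902 → Mar 28, 1903: 365 days.
Mar 28, 1903 → Mar 28, 1904: 366 days (Feb 29, 1904 is in that span).
Mar 28, 1904 → Mar 28, 1905: 365 days.
Mar 28, 1905 → Mar 28, 1906: 365 days.
Mar 28, 1906 → Mar 28, 1907: 365 days.
Mar 28, 1907 → Mar 28, 1908: 366 days (Feb 29, 1908 is in that span).
Mar 28, 1908 → Mar 28, 1909: 365 days.
Mar 28, 1909 → Mar 28, 1910: 365 days.
Mar 28, 1910 → Mar 28, 1911: 365 days.
Mar 28, 1911 → Mar 28, 1912: 366 days (Feb 29, 1912 is in that span).
Mar 28, 1912 → Mar 28, 1913: 365 days.
Mar 28, 1913 → Mar 28, 1914: 365 days.
Mar 28, 1914 → Apr 28, 1914: 31 days (March has 31).
Apr 28, 1914 → May 28, 1914: 30 days (April has 30).
May 28, 1914 → Jun 28, 1914: 31 days (May has 31).
Jun 28, 1914 → Jul 28, 1914: 30 days (June has 30).
Jul 28, 1914 → Aug 28, 1914: 31 days (July has 31).
Aug 28, 1914 → Sep 28, 1914: 31 days (August has 31).
Sep 28, 1914 → Oct 28, 1914: 30 days (September has 30).
Oct 28, 1914 → Nov 28, 1914: 31 days (October has 31).
Nov 28, 1914 → Dec 28, 1914: 30 days (November has 30).
Dec 28, 1914 → Jan 14, 1915: 17 days.
Total: 4675 days.

4675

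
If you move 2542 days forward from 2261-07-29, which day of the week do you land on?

First find the weekday of Jul 29, 2261. Doomsday rule: the anchor day for the 2200s is Friday. For year 61: 61÷12 = 5 r 1, and 1÷4 = 0, so 5+1+0 = 6.
Friday + 6 ≡ Thursday — that's 2261's doomsday.
In July the doomsday date is Jul 11.
Jul 29 is 18 days after Jul 11; 18 mod 7 = 4, so Thursday + 4 = Monday.
2542 mod 7 = 1, so 2542 days after a Monday is Monday + 1 = Tuesday.

Tuesday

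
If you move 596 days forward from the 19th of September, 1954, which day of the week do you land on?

First find the weekday of Sep 19, 1954. Doomsday rule: the anchor day for the 1900s is Wednesday. For year 54: 54÷12 = 4 r 6, and 6÷4 = 1, so 4+6+1 = 11.
Wednesday + 11 ≡ Sunday — that's 1954's doomsday.
In September the doomsday date is Sep 5.
Sep 19 is 14 days after Sep 5; 14 mod 7 = 0, so Sunday + 0 = Sunday.
596 mod 7 = 1, so 596 days after a Sunday is Sunday + 1 = Monday.

Monday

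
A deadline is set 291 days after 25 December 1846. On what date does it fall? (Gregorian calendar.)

Dec has 31 days: +7 → Jan 1, 1847 (284 left).
Jan has 31 days: +31 → Feb 1, 1847 (253 left).
Feb has 28 days: +28 → Mar 1, 1847 (225 left).
Mar has 31 days: +31 → Apr 1, 1847 (194 left).
Apr has 30 days: +30 → May 1, 1847 (164 left).
May has 31 days: +31 → Jun 1, 1847 (133 left).
Jun has 30 days: +30 → Jul 1, 1847 (103 left).
Jul has 31 days: +31 → Aug 1, 1847 (72 left).
Aug has 31 days: +31 → Sep 1, 1847 (41 left).
Sep has 30 days: +30 → Oct 1, 1847 (11 left).
+11 → Oct 12, 1847.

October 12, 1847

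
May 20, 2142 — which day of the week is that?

Sunday

Doomsday rule: the anchor day for the 2100s is Sunday. For year 42: 42÷12 = 3 r 6, and 6÷4 = 1, so 3+6+1 = 10.
Sunday + 10 ≡ Wednesday — that's 2142's doomsday.
In May the doomsday date is May 9.
May 20 is 11 days after May 9; 11 mod 7 = 4, so Wednesday + 4 = Sunday.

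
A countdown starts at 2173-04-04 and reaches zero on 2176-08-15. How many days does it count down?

1229

Apr 4, 2173 → Apr 4, 2174: 365 days.
Apr 4, 2174 → Apr 4, 2175: 365 days.
Apr 4, 2175 → Apr 4, 2176: 366 days (Feb 29, 2176 is in that span).
Apr 4, 2176 → May 4, 2176: 30 days (April has 30).
May 4, 2176 → Jun 4, 2176: 31 days (May has 31).
Jun 4, 2176 → Jul 4, 2176: 30 days (June has 30).
Jul 4, 2176 → Aug 4, 2176: 31 days (July has 31).
Aug 4, 2176 → Aug 15, 2176: 11 days.
Total: 1229 days.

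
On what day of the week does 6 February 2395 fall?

Doomsday rule: the anchor day for the 2300s is Wednesday. For year 95: 95÷12 = 7 r 11, and 11÷4 = 2, so 7+11+2 = 20.
Wednesday + 20 ≡ Tuesday — that's 2395's doomsday.
In February the doomsday date is Feb 28 (2395 is not a leap year).
Feb 6 is 22 days before Feb 28; 22 mod 7 = 1, so Tuesday − 1 = Monday.

Monday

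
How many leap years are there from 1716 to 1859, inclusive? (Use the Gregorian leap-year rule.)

Multiples of 4 in [1716,1859]: 36.
Of those, multiples of 100: 1 (not leap unless ÷400).
Multiples of 400: 0.
Leap years = 36 − 1 + 0 = 35.

35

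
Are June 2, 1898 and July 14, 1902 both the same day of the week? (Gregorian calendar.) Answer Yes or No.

No

From Jun 2, 1898 to Jul 14, 1902 is 1502 days.
1502 mod 7 = 4, so they are different weekdays.
(Jun 2, 1898 is a Thursday; Jul 14, 1902 is a Monday.)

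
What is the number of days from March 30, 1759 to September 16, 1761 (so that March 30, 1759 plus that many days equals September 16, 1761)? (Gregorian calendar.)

Mar 30, 1759 → Mar 30, 1760: 366 days (Feb 29, 1760 is in that span).
Mar 30, 1760 → Mar 30, 1761: 365 days.
Mar 30, 1761 → Apr 30, 1761: 31 days (March has 31).
Apr 30, 1761 → May 30, 1761: 30 days (April has 30).
May 30, 1761 → Jun 30, 1761: 31 days (May has 31).
Jun 30, 1761 → Jul 30, 1761: 30 days (June has 30).
Jul 30, 1761 → Aug 30, 1761: 31 days (July has 31).
Aug 30, 1761 → Sep 16, 1761: 17 days.
Total: 901 days.

901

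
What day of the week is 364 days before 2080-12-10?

First find the weekday of Dec 10, 2080. Doomsday rule: the anchor day for the 2000s is Tuesday. For year 80: 80÷12 = 6 r 8, and 8÷4 = 2, so 6+8+2 = 16.
Tuesday + 16 ≡ Thursday — that's 2080's doomsday.
In December the doomsday date is Dec 12.
Dec 10 is 2 days before Dec 12; 2 mod 7 = 2, so Thursday − 2 = Tuesday.
364 mod 7 = 0, so 364 days before a Tuesday is Tuesday − 0 = Tuesday.

Tuesday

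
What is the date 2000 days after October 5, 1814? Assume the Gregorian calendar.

+365 (one year) → Oct 5, 1815 (1635 left).
+366 (one year; includes Feb 29, 1816) → Oct 5, 1816 (1269 left).
+365 (one year) → Oct 5, 1817 (904 left).
+365 (one year) → Oct 5, 1818 (539 left).
+365 (one year) → Oct 5, 1819 (174 left).
Oct has 31 days: +27 → Nov 1, 1819 (147 left).
Nov has 30 days: +30 → Dec 1, 1819 (117 left).
Dec has 31 days: +31 → Jan 1, 1820 (86 left).
Jan has 31 days: +31 → Feb 1, 1820 (55 left).
Feb has 29 days: +29 → Mar 1, 1820 (26 left).
+26 → Mar 27, 1820.

March 27, 1820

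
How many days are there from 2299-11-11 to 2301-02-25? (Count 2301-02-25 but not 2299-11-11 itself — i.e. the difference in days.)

Nov 11, 2299 → Nov 11, 2300: 365 days.
Nov 11, 2300 → Dec 11, 2300: 30 days (November has 30).
Dec 11, 2300 → Jan 11, 2301: 31 days (December has 31).
Jan 11, 2301 → Feb 11, 2301: 31 days (January has 31).
Feb 11, 2301 → Feb 25, 2301: 14 days.
Total: 471 days.

471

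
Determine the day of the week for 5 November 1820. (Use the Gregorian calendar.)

Sunday

Doomsday rule: the anchor day for the 1800s is Friday. For year 20: 20÷12 = 1 r 8, and 8÷4 = 2, so 1+8+2 = 11.
Friday + 11 ≡ Tuesday — that's 1820's doomsday.
In November the doomsday date is Nov 7.
Nov 5 is 2 days before Nov 7; 2 mod 7 = 2, so Tuesday − 2 = Sunday.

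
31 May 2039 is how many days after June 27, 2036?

Jun 27, 2036 → Jun 27, 2037: 365 days.
Jun 27, 2037 → Jun 27, 2038: 365 days.
Jun 27, 2038 → Jul 27, 2038: 30 days (June has 30).
Jul 27, 2038 → Aug 27, 2038: 31 days (July has 31).
Aug 27, 2038 → Sep 27, 2038: 31 days (August has 31).
Sep 27, 2038 → Oct 27, 2038: 30 days (September has 30).
Oct 27, 2038 → Nov 27, 2038: 31 days (October has 31).
Nov 27, 2038 → Dec 27, 2038: 30 days (November has 30).
Dec 27, 2038 → Jan 27, 2039: 31 days (December has 31).
Jan 27, 2039 → Feb 27, 2039: 31 days (January has 31).
Feb 27, 2039 → Mar 27, 2039: 28 days (February has 28).
Mar 27, 2039 → Apr 27, 2039: 31 days (March has 31).
Apr 27, 2039 → May 27, 2039: 30 days (April has 30).
May 27, 2039 → May 31, 2039: 4 days.
Total: 1068 days.

1068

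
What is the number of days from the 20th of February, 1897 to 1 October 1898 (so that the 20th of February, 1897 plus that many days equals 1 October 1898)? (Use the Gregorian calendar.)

Feb 20, 1897 → Feb 20, 1898: 365 days.
Feb 20, 1898 → Mar 20, 1898: 28 days (February has 28).
Mar 20, 1898 → Apr 20, 1898: 31 days (March has 31).
Apr 20, 1898 → May 20, 1898: 30 days (April has 30).
May 20, 1898 → Jun 20, 1898: 31 days (May has 31).
Jun 20, 1898 → Jul 20, 1898: 30 days (June has 30).
Jul 20, 1898 → Aug 20, 1898: 31 days (July has 31).
Aug 20, 1898 → Sep 20, 1898: 31 days (August has 31).
Sep 20, 1898 → Oct 1, 1898: 11 days.
Total: 588 days.

588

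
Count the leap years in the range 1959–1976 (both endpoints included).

5

Multiples of 4 in [1959,1976]: 5.
Of those, multiples of 100: 0 (not leap unless ÷400).
Multiples of 400: 0.
Leap years = 5 − 0 + 0 = 5.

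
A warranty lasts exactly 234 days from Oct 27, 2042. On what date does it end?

Oct has 31 days: +5 → Nov 1, 2042 (229 left).
Nov has 30 days: +30 → Dec 1, 2042 (199 left).
Dec has 31 days: +31 → Jan 1, 2043 (168 left).
Jan has 31 days: +31 → Feb 1, 2043 (137 left).
Feb has 28 days: +28 → Mar 1, 2043 (109 left).
Mar has 31 days: +31 → Apr 1, 2043 (78 left).
Apr has 30 days: +30 → May 1, 2043 (48 left).
May has 31 days: +31 → Jun 1, 2043 (17 left).
+17 → Jun 18, 2043.

June 18, 2043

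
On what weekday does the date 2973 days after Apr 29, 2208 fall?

Wednesday

Apr 29, 2208 is a Friday.
2973 mod 7 = 5, so 2973 days after a Friday is Friday + 5 = Wednesday.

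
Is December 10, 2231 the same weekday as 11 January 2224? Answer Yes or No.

No

From Jan 11, 2224 to Dec 10, 2231 is 2890 days.
2890 mod 7 = 6, so they are different weekdays.
(Jan 11, 2224 is a Sunday; Dec 10, 2231 is a Saturday.)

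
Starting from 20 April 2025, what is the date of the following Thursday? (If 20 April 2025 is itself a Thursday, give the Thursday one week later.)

April 24, 2025

Apr 20, 2025 is a Sunday.
From Sunday to the next Thursday is 4 days.
Apr 20, 2025 + 4 = Apr 24, 2025.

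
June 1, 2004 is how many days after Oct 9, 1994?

3523

Oct 9, 1994 → Oct 9, 1995: 365 days.
Oct 9, 1995 → Oct 9, 1996: 366 days (Feb 29, 1996 is in that span).
Oct 9, 1996 → Oct 9, 1997: 365 days.
Oct 9, 1997 → Oct 9, 1998: 365 days.
Oct 9, 1998 → Oct 9, 1999: 365 days.
Oct 9, 1999 → Oct 9, 2000: 366 days (Feb 29, 2000 is in that span).
Oct 9, 2000 → Oct 9, 2001: 365 days.
Oct 9, 2001 → Oct 9, 2002: 365 days.
Oct 9, 2002 → Oct 9, 2003: 365 days.
Oct 9, 2003 → Nov 9, 2003: 31 days (October has 31).
Nov 9, 2003 → Dec 9, 2003: 30 days (November has 30).
Dec 9, 2003 → Jan 9, 2004: 31 days (December has 31).
Jan 9, 2004 → Feb 9, 2004: 31 days (January has 31).
Feb 9, 2004 → Mar 9, 2004: 29 days (February has 29).
Mar 9, 2004 → Apr 9, 2004: 31 days (March has 31).
Apr 9, 2004 → May 9, 2004: 30 days (April has 30).
May 9, 2004 → Jun 1, 2004: 23 days.
Total: 3523 days.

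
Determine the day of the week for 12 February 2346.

Tuesday

Doomsday rule: the anchor day for the 2300s is Wednesday. For year 46: 46÷12 = 3 r 10, and 10÷4 = 2, so 3+10+2 = 15.
Wednesday + 15 ≡ Thursday — that's 2346's doomsday.
In February the doomsday date is Feb 28 (2346 is not a leap year).
Feb 12 is 16 days before Feb 28; 16 mod 7 = 2, so Thursday − 2 = Tuesday.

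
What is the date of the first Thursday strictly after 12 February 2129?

February 17, 2129

Feb 12, 2129 is a Saturday.
From Saturday to the next Thursday is 5 days.
Feb 12, 2129 + 5 = Feb 17, 2129.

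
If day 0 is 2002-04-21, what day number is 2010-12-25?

3170

Apr 21, 2002 → Apr 21, 2003: 365 days.
Apr 21, 2003 → Apr 21, 2004: 366 days (Feb 29, 2004 is in that span).
Apr 21, 2004 → Apr 21, 2005: 365 days.
Apr 21, 2005 → Apr 21, 2006: 365 days.
Apr 21, 2006 → Apr 21, 2007: 365 days.
Apr 21, 2007 → Apr 21, 2008: 366 days (Feb 29, 2008 is in that span).
Apr 21, 2008 → Apr 21, 2009: 365 days.
Apr 21, 2009 → Apr 21, 2010: 365 days.
Apr 21, 2010 → May 21, 2010: 30 days (April has 30).
May 21, 2010 → Jun 21, 2010: 31 days (May has 31).
Jun 21, 2010 → Jul 21, 2010: 30 days (June has 30).
Jul 21, 2010 → Aug 21, 2010: 31 days (July has 31).
Aug 21, 2010 → Sep 21, 2010: 31 days (August has 31).
Sep 21, 2010 → Oct 21, 2010: 30 days (September has 30).
Oct 21, 2010 → Nov 21, 2010: 31 days (October has 31).
Nov 21, 2010 → Dec 21, 2010: 30 days (November has 30).
Dec 21, 2010 → Dec 25, 2010: 4 days.
Total: 3170 days.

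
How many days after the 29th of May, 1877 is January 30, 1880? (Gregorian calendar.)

May 29, 1877 → May 29, 1878: 365 days.
May 29, 1878 → May 29, 1879: 365 days.
May 29, 1879 → Jun 29, 1879: 31 days (May has 31).
Jun 29, 1879 → Jul 29, 1879: 30 days (June has 30).
Jul 29, 1879 → Aug 29, 1879: 31 days (July has 31).
Aug 29, 1879 → Sep 29, 1879: 31 days (August has 31).
Sep 29, 1879 → Oct 29, 1879: 30 days (September has 30).
Oct 29, 1879 → Nov 29, 1879: 31 days (October has 31).
Nov 29, 1879 → Dec 29, 1879: 30 days (November has 30).
Dec 29, 1879 → Jan 29, 1880: 31 days (December has 31).
Jan 29, 1880 → Jan 30, 1880: 1 days.
Total: 976 days.

976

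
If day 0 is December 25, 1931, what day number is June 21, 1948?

Dec 25, 1931 → Dec 25, 1932: 366 days (Feb 29, 1932 is in that span).
Dec 25, 1932 → Dec 25, 1933: 365 days.
Dec 25, 1933 → Dec 25, 1934: 365 days.
Dec 25, 1934 → Dec 25, 1935: 365 days.
Dec 25, 1935 → Dec 25, 1936: 366 days (Feb 29, 1936 is in that span).
Dec 25, 1936 → Dec 25, 1937: 365 days.
Dec 25, 1937 → Dec 25, 1938: 365 days.
Dec 25, 1938 → Dec 25, 1939: 365 days.
Dec 25, 1939 → Dec 25, 1940: 366 days (Feb 29, 1940 is in that span).
Dec 25, 1940 → Dec 25, 1941: 365 days.
Dec 25, 1941 → Dec 25, 1942: 365 days.
Dec 25, 1942 → Dec 25, 1943: 365 days.
Dec 25, 1943 → Dec 25, 1944: 366 days (Feb 29, 1944 is in that span).
Dec 25, 1944 → Dec 25, 1945: 365 days.
Dec 25, 1945 → Dec 25, 1946: 365 days.
Dec 25, 1946 → Dec 25, 1947: 365 days.
Dec 25, 1947 → Jan 25, 1948: 31 days (December has 31).
Jan 25, 1948 → Feb 25, 1948: 31 days (January has 31).
Feb 25, 1948 → Mar 25, 1948: 29 days (February has 29).
Mar 25, 1948 → Apr 25, 1948: 31 days (March has 31).
Apr 25, 1948 → May 25, 1948: 30 days (April has 30).
May 25, 1948 → Jun 21, 1948: 27 days.
Total: 6023 days.

6023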